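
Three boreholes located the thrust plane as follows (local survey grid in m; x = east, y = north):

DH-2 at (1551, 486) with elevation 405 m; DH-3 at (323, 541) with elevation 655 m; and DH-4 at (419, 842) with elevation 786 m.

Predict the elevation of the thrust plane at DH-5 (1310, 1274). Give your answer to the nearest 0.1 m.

837.3 m

Two edge vectors: DH-2→DH-3 = (-1228, 55, 250), DH-2→DH-4 = (-1132, 356, 381).
Normal n = (DH-2→DH-3) × (DH-2→DH-4) = (-68045, 184868, -374908).
So ∂z/∂x = −n_x/n_z = −0.181498 and ∂z/∂y = −n_y/n_z = 0.493102.
Intercept c from DH-2: 405 + 281.50 − 239.65 = 446.86.
At (1310, 1274): z = −237.8 + 628.2 + 446.86 = 837.3 m.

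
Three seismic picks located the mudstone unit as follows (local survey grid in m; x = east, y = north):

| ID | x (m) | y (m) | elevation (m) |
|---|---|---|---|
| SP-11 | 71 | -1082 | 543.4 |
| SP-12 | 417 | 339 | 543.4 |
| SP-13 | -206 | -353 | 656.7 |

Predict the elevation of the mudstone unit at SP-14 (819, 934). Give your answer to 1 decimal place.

479.3 m

Two edge vectors: SP-11→SP-12 = (346, 1421, 0), SP-11→SP-13 = (-277, 729, 113.3).
Normal n = (SP-11→SP-12) × (SP-11→SP-13) = (160999.3, -39201.8, 645851).
So ∂z/∂x = −n_x/n_z = −0.249282 and ∂z/∂y = −n_y/n_z = 0.060698.
Intercept c from SP-11: 543.4 + 17.70 + 65.68 = 626.77.
At (819, 934): z = −204.2 + 56.7 + 626.77 = 479.3 m.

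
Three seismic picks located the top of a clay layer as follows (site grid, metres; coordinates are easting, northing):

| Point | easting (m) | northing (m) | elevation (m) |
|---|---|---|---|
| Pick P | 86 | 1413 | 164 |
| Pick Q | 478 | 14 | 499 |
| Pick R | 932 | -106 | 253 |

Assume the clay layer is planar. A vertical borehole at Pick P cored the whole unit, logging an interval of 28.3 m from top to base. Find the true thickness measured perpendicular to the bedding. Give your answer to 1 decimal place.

Two edge vectors: Pick P→Pick Q = (392, -1399, 335), Pick P→Pick R = (846, -1519, 89).
Normal n = (Pick P→Pick Q) × (Pick P→Pick R) = (384354, 248522, 588106).
So ∂z/∂easting = −n_x/n_z = −0.65355 and ∂z/∂northing = −n_y/n_z = −0.42258.
|∇z| = √(a²+b²) = 0.77826, so dip δ = arctan(0.77826) = 37.89°.
True thickness = vertical thickness × cos δ = 28.3 × cos 37.89° = 22.3 m.

22.3 m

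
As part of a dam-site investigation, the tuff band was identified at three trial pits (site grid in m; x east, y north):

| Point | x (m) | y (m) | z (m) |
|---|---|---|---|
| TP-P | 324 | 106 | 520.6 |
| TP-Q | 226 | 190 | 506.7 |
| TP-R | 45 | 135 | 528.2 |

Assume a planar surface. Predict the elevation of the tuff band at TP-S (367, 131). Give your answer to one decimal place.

512.8 m

Two edge vectors: TP-P→TP-Q = (-98, 84, -13.9), TP-P→TP-R = (-279, 29, 7.6).
Normal n = (TP-P→TP-Q) × (TP-P→TP-R) = (1041.5, 4622.9, 20594).
So ∂z/∂x = −n_x/n_z = −0.05057 and ∂z/∂y = −n_y/n_z = −0.22448.
Intercept c from TP-P: 520.6 + 16.39 + 23.79 = 560.78.
At (367, 131): z = −18.6 − 29.4 + 560.78 = 512.8 m.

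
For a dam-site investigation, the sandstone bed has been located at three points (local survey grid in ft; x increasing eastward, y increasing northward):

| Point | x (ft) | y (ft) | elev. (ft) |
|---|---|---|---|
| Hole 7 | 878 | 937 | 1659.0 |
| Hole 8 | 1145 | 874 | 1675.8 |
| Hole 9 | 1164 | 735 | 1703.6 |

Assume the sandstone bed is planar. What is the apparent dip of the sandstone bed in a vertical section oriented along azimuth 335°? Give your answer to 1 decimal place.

Two edge vectors: Hole 7→Hole 8 = (267, -63, 16.8), Hole 7→Hole 9 = (286, -202, 44.6).
Normal n = (Hole 7→Hole 8) × (Hole 7→Hole 9) = (583.8, -7103.4, -35916).
So ∂z/∂x = −n_x/n_z = 0.01625 and ∂z/∂y = −n_y/n_z = −0.19778.
Unit vector along 335° is (sin 335°, cos 335°) = (-0.4226, 0.9063).
Slope in that direction = a·(-0.4226) + b·(0.9063) = −0.18612.
Apparent dip = arctan|0.18612| = 10.5° (true dip is 11.2°, so apparent ≤ true as expected).

10.5°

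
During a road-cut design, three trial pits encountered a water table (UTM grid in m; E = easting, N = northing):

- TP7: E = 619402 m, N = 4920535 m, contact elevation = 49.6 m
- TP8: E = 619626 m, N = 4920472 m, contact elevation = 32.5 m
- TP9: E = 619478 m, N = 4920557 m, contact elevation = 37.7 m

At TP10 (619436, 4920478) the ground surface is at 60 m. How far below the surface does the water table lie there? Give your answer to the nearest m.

Let the plane be z = a·E + b·N + c.
TP8−TP7: 224a − 63b = −17.1;  TP9−TP7: 76a + 22b = −11.9.
Solving gives a = −0.11588102, b = −0.14059284.
Then c = 49.6 − a·619402 − b·4920535 = 763618.51.
At (619436, 4920478): z_contact = −71780.9 − 691784.0 + 763618.51 = 53.7 m.
Depth below ground = 60 − 53.7 = 6 m.

6 m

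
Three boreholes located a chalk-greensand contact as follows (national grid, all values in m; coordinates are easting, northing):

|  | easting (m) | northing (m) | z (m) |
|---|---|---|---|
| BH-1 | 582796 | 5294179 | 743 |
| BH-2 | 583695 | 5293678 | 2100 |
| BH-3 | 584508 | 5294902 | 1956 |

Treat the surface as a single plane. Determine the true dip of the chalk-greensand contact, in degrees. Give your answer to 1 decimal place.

Let the plane be z = a·easting + b·northing + c.
BH-2−BH-1: 899a − 501b = 1357;  BH-3−BH-1: 1712a + 723b = 1213.
Solving gives a = 1.05381, b = −0.81761.
Gradient magnitude |∇z| = √(a² + b²) = √(1.11052 + 0.66848) = 1.33379.
True dip = arctan(1.33379) = 53.1°, dipping toward NW (azimuth ≈ 308°).

53.1°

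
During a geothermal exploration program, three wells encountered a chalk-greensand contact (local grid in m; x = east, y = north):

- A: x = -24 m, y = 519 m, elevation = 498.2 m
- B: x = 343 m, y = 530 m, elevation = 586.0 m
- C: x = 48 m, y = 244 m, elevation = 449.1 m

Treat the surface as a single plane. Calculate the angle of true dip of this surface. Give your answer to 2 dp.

Let the plane be z = a·x + b·y + c.
B−A: 367a + 11b = 87.8;  C−A: 72a − 275b = −49.1.
Solving gives a = 0.23206, b = 0.23930.
Gradient magnitude |∇z| = √(a² + b²) = √(0.05385 + 0.05727) = 0.33335.
True dip = arctan(0.33335) = 18.44°, dipping toward SW (azimuth ≈ 224°).

18.44°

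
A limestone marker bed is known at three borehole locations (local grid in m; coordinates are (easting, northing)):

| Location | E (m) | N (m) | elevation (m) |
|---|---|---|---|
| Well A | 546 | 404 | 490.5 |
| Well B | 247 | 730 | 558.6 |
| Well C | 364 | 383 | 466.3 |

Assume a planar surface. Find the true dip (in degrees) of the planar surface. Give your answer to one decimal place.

17.5°

Two edge vectors: Well A→Well B = (-299, 326, 68.1), Well A→Well C = (-182, -21, -24.2).
Normal n = (Well A→Well B) × (Well A→Well C) = (-6459.1, -19630, 65611).
So ∂z/∂E = −n_x/n_z = 0.09845 and ∂z/∂N = −n_y/n_z = 0.29919.
Gradient magnitude |∇z| = √(a² + b²) = √(0.00969 + 0.08951) = 0.31497.
True dip = arctan(0.31497) = 17.5°, dipping toward SSW (azimuth ≈ 198°).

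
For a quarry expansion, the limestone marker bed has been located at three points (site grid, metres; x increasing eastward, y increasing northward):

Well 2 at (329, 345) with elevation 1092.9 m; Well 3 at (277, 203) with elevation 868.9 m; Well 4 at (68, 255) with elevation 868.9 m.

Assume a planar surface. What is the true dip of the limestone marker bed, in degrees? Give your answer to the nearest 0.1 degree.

56.1°

Let the plane be z = a·x + b·y + c.
Well 3−Well 2: −52a − 142b = −224;  Well 4−Well 2: −261a − 90b = −224.
Solving gives a = 0.35971, b = 1.44574.
Gradient magnitude |∇z| = √(a² + b²) = √(0.12939 + 2.09017) = 1.48982.
True dip = arctan(1.48982) = 56.1°, dipping toward SSW (azimuth ≈ 194°).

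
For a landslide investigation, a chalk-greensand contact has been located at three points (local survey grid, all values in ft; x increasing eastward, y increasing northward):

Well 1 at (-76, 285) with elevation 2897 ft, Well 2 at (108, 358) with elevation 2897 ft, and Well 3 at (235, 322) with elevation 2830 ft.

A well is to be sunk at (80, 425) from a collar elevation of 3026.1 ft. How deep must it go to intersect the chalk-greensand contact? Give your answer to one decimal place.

68.5 ft

Two edge vectors: Well 1→Well 2 = (184, 73, 0), Well 1→Well 3 = (311, 37, -67).
Normal n = (Well 1→Well 2) × (Well 1→Well 3) = (-4891, 12328, -15895).
So ∂z/∂x = −n_x/n_z = −0.30771 and ∂z/∂y = −n_y/n_z = 0.77559.
Intercept c from Well 1: 2897 − 23.39 − 221.04 = 2652.57.
At (80, 425): z_contact = −24.62 + 329.63 + 2652.57 = 2957.58 ft.
Depth below ground = 3026.1 − 2957.58 = 68.5 ft.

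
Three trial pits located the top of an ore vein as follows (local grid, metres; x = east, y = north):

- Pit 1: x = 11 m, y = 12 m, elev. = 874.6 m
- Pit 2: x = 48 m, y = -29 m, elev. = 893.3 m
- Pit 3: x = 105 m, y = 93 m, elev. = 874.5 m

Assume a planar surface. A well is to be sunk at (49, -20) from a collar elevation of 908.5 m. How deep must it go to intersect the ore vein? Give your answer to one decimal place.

Two edge vectors: Pit 1→Pit 2 = (37, -41, 18.7), Pit 1→Pit 3 = (94, 81, -0.1).
Normal n = (Pit 1→Pit 2) × (Pit 1→Pit 3) = (-1510.6, 1761.5, 6851).
So ∂z/∂x = −n_x/n_z = 0.22049 and ∂z/∂y = −n_y/n_z = −0.25712.
Intercept c from Pit 1: 874.6 − 2.43 + 3.09 = 875.26.
At (49, -20): z_contact = 10.80 + 5.14 + 875.26 = 891.21 m.
Depth below ground = 908.5 − 891.21 = 17.3 m.

17.3 m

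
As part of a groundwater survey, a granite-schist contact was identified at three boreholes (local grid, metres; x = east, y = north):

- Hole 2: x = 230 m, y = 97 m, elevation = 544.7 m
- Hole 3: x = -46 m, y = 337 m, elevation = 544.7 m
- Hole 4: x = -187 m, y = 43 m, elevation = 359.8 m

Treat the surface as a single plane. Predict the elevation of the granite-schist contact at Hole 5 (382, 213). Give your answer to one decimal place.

Two edge vectors: Hole 2→Hole 3 = (-276, 240, 0), Hole 2→Hole 4 = (-417, -54, -184.9).
Normal n = (Hole 2→Hole 3) × (Hole 2→Hole 4) = (-44376, -51032.4, 114984).
So ∂z/∂x = −n_x/n_z = 0.38593 and ∂z/∂y = −n_y/n_z = 0.44382.
Intercept c from Hole 2: 544.7 − 88.76 − 43.05 = 412.88.
At (382, 213): z = 147.4 + 94.5 + 412.88 = 654.8 m.

654.8 m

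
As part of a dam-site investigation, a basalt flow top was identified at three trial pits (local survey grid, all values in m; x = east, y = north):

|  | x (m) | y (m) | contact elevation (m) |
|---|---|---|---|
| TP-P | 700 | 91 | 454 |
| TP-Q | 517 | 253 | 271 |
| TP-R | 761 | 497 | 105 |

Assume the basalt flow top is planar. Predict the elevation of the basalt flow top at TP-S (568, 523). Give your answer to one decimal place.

Let the plane be z = a·x + b·y + c.
TP-Q−TP-P: −183a + 162b = −183;  TP-R−TP-P: 61a + 406b = −349.
Solving gives a = 0.21098, b = −0.89130.
Then c = 454 − a·700 − b·91 = 387.43.
At (568, 523): z = 119.8 − 466.2 + 387.43 = 41.1 m.

41.1 m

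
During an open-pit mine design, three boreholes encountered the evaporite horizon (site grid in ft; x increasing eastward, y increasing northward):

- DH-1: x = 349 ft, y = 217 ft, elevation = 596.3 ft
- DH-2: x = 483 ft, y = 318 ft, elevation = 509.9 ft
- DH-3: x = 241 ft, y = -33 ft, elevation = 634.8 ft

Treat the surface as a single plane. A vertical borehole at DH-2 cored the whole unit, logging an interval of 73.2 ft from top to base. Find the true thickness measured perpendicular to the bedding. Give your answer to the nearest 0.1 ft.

57.0 ft

Let the plane be z = a·x + b·y + c.
DH-2−DH-1: 134a + 101b = −86.4;  DH-3−DH-1: −108a − 250b = 38.5.
Solving gives a = −0.78397, b = 0.18468.
|∇z| = √(a²+b²) = 0.80543, so dip δ = arctan(0.80543) = 38.85°.
True thickness = vertical thickness × cos δ = 73.2 × cos 38.85° = 57.0 ft.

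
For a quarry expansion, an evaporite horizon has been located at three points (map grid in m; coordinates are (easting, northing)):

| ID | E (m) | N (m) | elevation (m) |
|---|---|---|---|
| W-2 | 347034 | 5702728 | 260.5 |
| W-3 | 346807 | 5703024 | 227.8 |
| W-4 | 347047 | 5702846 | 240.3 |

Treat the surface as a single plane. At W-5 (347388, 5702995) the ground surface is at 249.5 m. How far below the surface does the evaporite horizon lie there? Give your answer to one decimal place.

57.2 m

Let the plane be z = a·E + b·N + c.
W-3−W-2: −227a + 296b = −32.7;  W-4−W-2: 13a + 118b = −20.2.
Solving gives a = −0.069223738, b = −0.163560097.
Then c = 260.5 − a·347034 − b·5702728 = 957022.23.
At (347388, 5702995): z_contact = −24047.50 − 932782.41 + 957022.23 = 192.32 m.
Depth below ground = 249.5 − 192.32 = 57.2 m.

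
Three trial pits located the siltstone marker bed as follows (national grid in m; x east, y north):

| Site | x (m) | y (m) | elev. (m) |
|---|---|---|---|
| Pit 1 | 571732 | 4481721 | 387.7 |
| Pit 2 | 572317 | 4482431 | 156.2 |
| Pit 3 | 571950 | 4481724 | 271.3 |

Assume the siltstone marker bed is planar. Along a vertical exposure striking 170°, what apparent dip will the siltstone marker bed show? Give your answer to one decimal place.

11.7°

Two edge vectors: Pit 1→Pit 2 = (585, 710, -231.5), Pit 1→Pit 3 = (218, 3, -116.4).
Normal n = (Pit 1→Pit 2) × (Pit 1→Pit 3) = (-81949.5, 17627, -153025).
So ∂z/∂x = −n_x/n_z = −0.53553 and ∂z/∂y = −n_y/n_z = 0.11519.
Unit vector along 170° is (sin 170°, cos 170°) = (0.1736, -0.9848).
Slope in that direction = a·(0.1736) + b·(-0.9848) = −0.20643.
Apparent dip = arctan|0.20643| = 11.7° (true dip is 28.7°, so apparent ≤ true as expected).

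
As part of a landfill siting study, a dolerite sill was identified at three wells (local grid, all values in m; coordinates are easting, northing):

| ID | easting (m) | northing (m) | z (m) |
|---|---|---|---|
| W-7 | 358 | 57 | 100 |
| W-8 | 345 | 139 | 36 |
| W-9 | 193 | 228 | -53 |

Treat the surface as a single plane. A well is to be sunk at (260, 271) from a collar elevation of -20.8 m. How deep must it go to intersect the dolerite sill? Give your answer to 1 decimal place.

55.3 m

Two edge vectors: W-7→W-8 = (-13, 82, -64), W-7→W-9 = (-165, 171, -153).
Normal n = (W-7→W-8) × (W-7→W-9) = (-1602, 8571, 11307).
So ∂z/∂easting = −n_x/n_z = 0.14168 and ∂z/∂northing = −n_y/n_z = −0.75803.
Intercept c from W-7: 100 − 50.72 + 43.21 = 92.49.
At (260, 271): z_contact = 36.84 − 205.43 + 92.49 = -76.10 m.
Depth below ground = -20.8 − (-76.10) = 55.3 m.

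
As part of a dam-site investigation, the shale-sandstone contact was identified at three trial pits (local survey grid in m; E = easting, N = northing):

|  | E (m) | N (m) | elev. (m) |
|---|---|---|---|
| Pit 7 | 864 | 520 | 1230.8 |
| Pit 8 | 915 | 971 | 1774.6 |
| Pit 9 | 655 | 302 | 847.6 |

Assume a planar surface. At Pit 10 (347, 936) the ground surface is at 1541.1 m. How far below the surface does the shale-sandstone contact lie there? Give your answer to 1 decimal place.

Let the plane be z = a·E + b·N + c.
Pit 8−Pit 7: 51a + 451b = 543.8;  Pit 9−Pit 7: −209a − 218b = −383.2.
Solving gives a = 0.65280, b = 1.13194.
Then c = 1230.8 − a·864 − b·520 = 78.17.
At (347, 936): z_contact = 226.52 + 1059.50 + 78.17 = 1364.19 m.
Depth below ground = 1541.1 − 1364.19 = 176.9 m.

176.9 m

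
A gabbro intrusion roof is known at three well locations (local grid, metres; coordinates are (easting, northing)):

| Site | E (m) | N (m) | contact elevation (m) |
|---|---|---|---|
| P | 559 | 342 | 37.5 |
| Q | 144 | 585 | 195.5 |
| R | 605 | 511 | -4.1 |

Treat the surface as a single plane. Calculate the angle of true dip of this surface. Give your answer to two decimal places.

Two edge vectors: P→Q = (-415, 243, 158), P→R = (46, 169, -41.6).
Normal n = (P→Q) × (P→R) = (-36810.8, -9996, -81313).
So ∂z/∂E = −n_x/n_z = −0.45270 and ∂z/∂N = −n_y/n_z = −0.12293.
Gradient magnitude |∇z| = √(a² + b²) = √(0.20494 + 0.01511) = 0.46910.
True dip = arctan(0.46910) = 25.13°, dipping toward ENE (azimuth ≈ 075°).

25.13°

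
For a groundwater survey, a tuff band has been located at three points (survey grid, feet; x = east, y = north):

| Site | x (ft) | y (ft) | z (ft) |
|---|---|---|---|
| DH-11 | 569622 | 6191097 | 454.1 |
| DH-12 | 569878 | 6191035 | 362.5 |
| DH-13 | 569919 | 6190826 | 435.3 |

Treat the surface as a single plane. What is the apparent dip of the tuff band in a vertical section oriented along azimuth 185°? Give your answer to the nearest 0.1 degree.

25.6°

Let the plane be z = a·x + b·y + c.
DH-12−DH-11: 256a − 62b = −91.6;  DH-13−DH-11: 297a − 271b = −18.8.
Solving gives a = −0.46423, b = −0.43939.
Unit vector along 185° is (sin 185°, cos 185°) = (-0.0872, -0.9962).
Slope in that direction = a·(-0.0872) + b·(-0.9962) = 0.47818.
Apparent dip = arctan|0.47818| = 25.6° (true dip is 32.6°, so apparent ≤ true as expected).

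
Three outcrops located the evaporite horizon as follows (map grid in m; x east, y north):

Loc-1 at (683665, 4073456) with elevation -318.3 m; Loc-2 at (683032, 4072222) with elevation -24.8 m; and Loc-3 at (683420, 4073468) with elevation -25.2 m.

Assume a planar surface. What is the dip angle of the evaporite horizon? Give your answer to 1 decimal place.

51.0°

Let the plane be z = a·x + b·y + c.
Loc-2−Loc-1: −633a − 1234b = 293.5;  Loc-3−Loc-1: −245a + 12b = 293.1.
Solving gives a = −1.17837, b = 0.36662.
Gradient magnitude |∇z| = √(a² + b²) = √(1.38856 + 0.13441) = 1.23408.
True dip = arctan(1.23408) = 51.0°, dipping toward ESE (azimuth ≈ 107°).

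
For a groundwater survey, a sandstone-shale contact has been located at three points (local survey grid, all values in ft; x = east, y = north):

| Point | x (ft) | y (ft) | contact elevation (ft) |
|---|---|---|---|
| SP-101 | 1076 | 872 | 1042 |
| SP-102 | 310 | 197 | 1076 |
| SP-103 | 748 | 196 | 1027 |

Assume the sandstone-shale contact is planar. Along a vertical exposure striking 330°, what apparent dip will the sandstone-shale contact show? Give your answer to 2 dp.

Two edge vectors: SP-101→SP-102 = (-766, -675, 34), SP-101→SP-103 = (-328, -676, -15).
Normal n = (SP-101→SP-102) × (SP-101→SP-103) = (33109, -22642, 296416).
So ∂z/∂x = −n_x/n_z = −0.11170 and ∂z/∂y = −n_y/n_z = 0.07639.
Unit vector along 330° is (sin 330°, cos 330°) = (-0.5000, 0.8660).
Slope in that direction = a·(-0.5000) + b·(0.8660) = 0.12200.
Apparent dip = arctan|0.12200| = 6.96° (true dip is 7.7°, so apparent ≤ true as expected).

6.96°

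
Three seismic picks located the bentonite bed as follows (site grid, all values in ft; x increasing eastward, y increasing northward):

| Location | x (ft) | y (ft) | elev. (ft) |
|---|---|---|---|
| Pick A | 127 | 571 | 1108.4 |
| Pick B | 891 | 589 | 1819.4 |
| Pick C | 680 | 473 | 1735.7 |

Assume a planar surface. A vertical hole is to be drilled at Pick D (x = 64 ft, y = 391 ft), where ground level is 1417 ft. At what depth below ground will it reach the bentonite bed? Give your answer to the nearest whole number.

Two edge vectors: Pick A→Pick B = (764, 18, 711), Pick A→Pick C = (553, -98, 627.3).
Normal n = (Pick A→Pick B) × (Pick A→Pick C) = (80969.4, -86074.2, -84826).
So ∂z/∂x = −n_x/n_z = 0.95454 and ∂z/∂y = −n_y/n_z = −1.01471.
Intercept c from Pick A: 1108.4 − 121.23 + 579.40 = 1566.58.
At (64, 391): z_contact = 61.1 − 396.8 + 1566.58 = 1230.9 ft.
Depth below ground = 1417 − 1230.9 = 186 ft.

186 ft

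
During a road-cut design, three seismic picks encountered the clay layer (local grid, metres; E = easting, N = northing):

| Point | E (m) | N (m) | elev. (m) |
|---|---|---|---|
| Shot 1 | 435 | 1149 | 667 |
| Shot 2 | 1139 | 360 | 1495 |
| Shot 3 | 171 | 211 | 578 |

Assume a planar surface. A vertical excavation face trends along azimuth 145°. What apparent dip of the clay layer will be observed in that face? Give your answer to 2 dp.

35.23°

Let the plane be z = a·E + b·N + c.
Shot 2−Shot 1: 704a − 789b = 828;  Shot 3−Shot 1: −264a − 938b = −89.
Solving gives a = 0.97495, b = −0.17952.
Unit vector along 145° is (sin 145°, cos 145°) = (0.5736, -0.8192).
Slope in that direction = a·(0.5736) + b·(-0.8192) = 0.70626.
Apparent dip = arctan|0.70626| = 35.23° (true dip is 44.8°, so apparent ≤ true as expected).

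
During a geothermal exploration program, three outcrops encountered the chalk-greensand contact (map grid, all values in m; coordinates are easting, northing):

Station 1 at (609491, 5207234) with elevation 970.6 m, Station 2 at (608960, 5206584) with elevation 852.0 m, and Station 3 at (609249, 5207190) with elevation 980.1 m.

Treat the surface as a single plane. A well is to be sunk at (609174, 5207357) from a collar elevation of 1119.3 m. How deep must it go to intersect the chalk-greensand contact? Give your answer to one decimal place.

90.7 m

Let the plane be z = a·easting + b·northing + c.
Station 2−Station 1: −531a − 650b = −118.6;  Station 3−Station 1: −242a − 44b = 9.5.
Solving gives a = −0.085066002, b = 0.251953918.
Then c = 970.6 − a·609491 − b·5207234 = −1259165.45.
At (609174, 5207357): z_contact = −51820.00 + 1312014.00 − 1259165.45 = 1028.56 m.
Depth below ground = 1119.3 − 1028.56 = 90.7 m.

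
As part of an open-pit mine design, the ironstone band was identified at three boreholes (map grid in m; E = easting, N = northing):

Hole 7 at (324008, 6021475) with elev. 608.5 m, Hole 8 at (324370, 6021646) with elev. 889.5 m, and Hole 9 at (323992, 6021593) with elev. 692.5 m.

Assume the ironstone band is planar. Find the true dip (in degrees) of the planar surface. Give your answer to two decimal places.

Two edge vectors: Hole 7→Hole 8 = (362, 171, 281), Hole 7→Hole 9 = (-16, 118, 84).
Normal n = (Hole 7→Hole 8) × (Hole 7→Hole 9) = (-18794, -34904, 45452).
So ∂z/∂E = −n_x/n_z = 0.41349 and ∂z/∂N = −n_y/n_z = 0.76793.
Gradient magnitude |∇z| = √(a² + b²) = √(0.17097 + 0.58972) = 0.87218.
True dip = arctan(0.87218) = 41.09°, dipping toward SSW (azimuth ≈ 208°).

41.09°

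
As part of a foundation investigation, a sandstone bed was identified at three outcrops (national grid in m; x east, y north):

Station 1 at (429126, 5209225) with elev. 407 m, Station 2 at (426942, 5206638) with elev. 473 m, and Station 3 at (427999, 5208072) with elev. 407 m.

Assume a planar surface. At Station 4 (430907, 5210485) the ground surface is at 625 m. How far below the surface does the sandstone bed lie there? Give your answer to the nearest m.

Two edge vectors: Station 1→Station 2 = (-2184, -2587, 66), Station 1→Station 3 = (-1127, -1153, 0).
Normal n = (Station 1→Station 2) × (Station 1→Station 3) = (76098, -74382, -397397).
So ∂z/∂x = −n_x/n_z = 0.19149113 and ∂z/∂y = −n_y/n_z = −0.18717303.
Intercept c from Station 1: 407 − 82173.82 + 975026.42 = 893259.60.
At (430907, 5210485): z_contact = 82514.9 − 975262.3 + 893259.60 = 512.2 m.
Depth below ground = 625 − 512.2 = 113 m.

113 m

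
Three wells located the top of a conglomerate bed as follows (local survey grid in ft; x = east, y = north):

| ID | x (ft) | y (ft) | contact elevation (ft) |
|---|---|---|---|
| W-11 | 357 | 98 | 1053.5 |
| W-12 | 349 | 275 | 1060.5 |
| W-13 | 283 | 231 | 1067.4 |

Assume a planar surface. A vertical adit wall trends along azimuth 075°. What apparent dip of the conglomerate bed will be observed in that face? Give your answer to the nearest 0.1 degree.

Two edge vectors: W-11→W-12 = (-8, 177, 7), W-11→W-13 = (-74, 133, 13.9).
Normal n = (W-11→W-12) × (W-11→W-13) = (1529.3, -406.8, 12034).
So ∂z/∂x = −n_x/n_z = −0.12708 and ∂z/∂y = −n_y/n_z = 0.03380.
Unit vector along 075° is (sin 75°, cos 75°) = (0.9659, 0.2588).
Slope in that direction = a·(0.9659) + b·(0.2588) = −0.11400.
Apparent dip = arctan|0.11400| = 6.5° (true dip is 7.5°, so apparent ≤ true as expected).

6.5°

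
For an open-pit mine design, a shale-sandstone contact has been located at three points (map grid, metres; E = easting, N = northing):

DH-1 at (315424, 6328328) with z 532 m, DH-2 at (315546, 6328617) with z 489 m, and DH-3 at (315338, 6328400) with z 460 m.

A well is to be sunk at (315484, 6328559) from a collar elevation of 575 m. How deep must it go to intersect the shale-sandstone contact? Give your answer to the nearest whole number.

97 m

Two edge vectors: DH-1→DH-2 = (122, 289, -43), DH-1→DH-3 = (-86, 72, -72).
Normal n = (DH-1→DH-2) × (DH-1→DH-3) = (-17712, 12482, 33638).
So ∂z/∂E = −n_x/n_z = 0.52654736 and ∂z/∂N = −n_y/n_z = −0.37106843.
Intercept c from DH-1: 532 − 166085.67 + 2348242.76 = 2182689.09.
At (315484, 6328559): z_contact = 166117.3 − 2348328.5 + 2182689.09 = 477.9 m.
Depth below ground = 575 − 477.9 = 97 m.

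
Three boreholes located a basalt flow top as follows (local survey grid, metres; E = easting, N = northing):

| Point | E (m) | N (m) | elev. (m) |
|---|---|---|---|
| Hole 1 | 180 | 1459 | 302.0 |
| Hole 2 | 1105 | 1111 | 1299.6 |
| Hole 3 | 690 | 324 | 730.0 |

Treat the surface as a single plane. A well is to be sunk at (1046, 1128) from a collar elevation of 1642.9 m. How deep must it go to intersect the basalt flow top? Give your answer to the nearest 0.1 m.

407.6 m

Two edge vectors: Hole 1→Hole 2 = (925, -348, 997.6), Hole 1→Hole 3 = (510, -1135, 428).
Normal n = (Hole 1→Hole 2) × (Hole 1→Hole 3) = (983332, 112876, -872395).
So ∂z/∂E = −n_x/n_z = 1.127164 and ∂z/∂N = −n_y/n_z = 0.129386.
Intercept c from Hole 1: 302 − 202.89 − 188.77 = −89.66.
At (1046, 1128): z_contact = 1179.01 + 145.95 − 89.66 = 1235.30 m.
Depth below ground = 1642.9 − 1235.30 = 407.6 m.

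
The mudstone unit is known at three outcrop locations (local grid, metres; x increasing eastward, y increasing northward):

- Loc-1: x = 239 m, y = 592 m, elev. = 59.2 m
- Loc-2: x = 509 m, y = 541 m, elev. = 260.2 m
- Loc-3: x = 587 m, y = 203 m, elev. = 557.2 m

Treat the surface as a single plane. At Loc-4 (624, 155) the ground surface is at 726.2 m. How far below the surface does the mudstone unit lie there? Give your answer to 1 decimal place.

111.1 m

Two edge vectors: Loc-1→Loc-2 = (270, -51, 201), Loc-1→Loc-3 = (348, -389, 498).
Normal n = (Loc-1→Loc-2) × (Loc-1→Loc-3) = (52791, -64512, -87282).
So ∂z/∂x = −n_x/n_z = 0.60483 and ∂z/∂y = −n_y/n_z = −0.73912.
Intercept c from Loc-1: 59.2 − 144.55 + 437.56 = 352.20.
At (624, 155): z_contact = 377.42 − 114.56 + 352.20 = 615.06 m.
Depth below ground = 726.2 − 615.06 = 111.1 m.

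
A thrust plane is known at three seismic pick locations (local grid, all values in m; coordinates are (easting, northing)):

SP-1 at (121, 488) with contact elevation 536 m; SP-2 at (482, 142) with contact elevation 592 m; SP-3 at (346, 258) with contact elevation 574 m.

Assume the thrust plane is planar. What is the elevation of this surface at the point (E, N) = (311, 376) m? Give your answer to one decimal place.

Two edge vectors: SP-1→SP-2 = (361, -346, 56), SP-1→SP-3 = (225, -230, 38).
Normal n = (SP-1→SP-2) × (SP-1→SP-3) = (-268, -1118, -5180).
So ∂z/∂E = −n_x/n_z = −0.05174 and ∂z/∂N = −n_y/n_z = −0.21583.
Intercept c from SP-1: 536 + 6.26 + 105.33 = 647.59.
At (311, 376): z = −16.1 − 81.2 + 647.59 = 550.3 m.

550.3 m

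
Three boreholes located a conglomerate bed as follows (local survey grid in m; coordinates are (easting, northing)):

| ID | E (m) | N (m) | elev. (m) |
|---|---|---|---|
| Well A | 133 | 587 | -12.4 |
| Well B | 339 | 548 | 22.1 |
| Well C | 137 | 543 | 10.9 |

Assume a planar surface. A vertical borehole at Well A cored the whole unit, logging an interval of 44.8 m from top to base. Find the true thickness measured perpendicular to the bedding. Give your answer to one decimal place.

39.6 m

Let the plane be z = a·E + b·N + c.
Well B−Well A: 206a − 39b = 34.5;  Well C−Well A: 4a − 44b = 23.3.
Solving gives a = 0.06840, b = −0.52333.
|∇z| = √(a²+b²) = 0.52778, so dip δ = arctan(0.52778) = 27.82°.
True thickness = vertical thickness × cos δ = 44.8 × cos 27.82° = 39.6 m.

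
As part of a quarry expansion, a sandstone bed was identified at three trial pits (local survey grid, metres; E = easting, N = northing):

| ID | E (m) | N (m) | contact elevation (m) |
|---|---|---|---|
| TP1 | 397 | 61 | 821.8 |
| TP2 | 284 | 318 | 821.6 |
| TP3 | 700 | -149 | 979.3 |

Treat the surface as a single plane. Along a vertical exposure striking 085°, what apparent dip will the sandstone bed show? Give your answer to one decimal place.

Let the plane be z = a·E + b·N + c.
TP2−TP1: −113a + 257b = −0.2;  TP3−TP1: 303a − 210b = 157.5.
Solving gives a = 0.74686, b = 0.32761.
Unit vector along 085° is (sin 85°, cos 85°) = (0.9962, 0.0872).
Slope in that direction = a·(0.9962) + b·(0.0872) = 0.77257.
Apparent dip = arctan|0.77257| = 37.7° (true dip is 39.2°, so apparent ≤ true as expected).

37.7°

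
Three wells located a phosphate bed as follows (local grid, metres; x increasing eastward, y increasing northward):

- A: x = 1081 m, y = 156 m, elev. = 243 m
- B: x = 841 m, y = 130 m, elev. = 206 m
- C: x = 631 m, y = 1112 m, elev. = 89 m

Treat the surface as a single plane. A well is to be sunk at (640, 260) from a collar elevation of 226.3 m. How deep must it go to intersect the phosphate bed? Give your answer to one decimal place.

64.1 m

Let the plane be z = a·x + b·y + c.
B−A: −240a − 26b = −37;  C−A: −450a + 956b = −154.
Solving gives a = 0.163291, b = −0.084225.
Then c = 243 − a·1081 − b·156 = 79.62.
At (640, 260): z_contact = 104.51 − 21.90 + 79.62 = 162.23 m.
Depth below ground = 226.3 − 162.23 = 64.1 m.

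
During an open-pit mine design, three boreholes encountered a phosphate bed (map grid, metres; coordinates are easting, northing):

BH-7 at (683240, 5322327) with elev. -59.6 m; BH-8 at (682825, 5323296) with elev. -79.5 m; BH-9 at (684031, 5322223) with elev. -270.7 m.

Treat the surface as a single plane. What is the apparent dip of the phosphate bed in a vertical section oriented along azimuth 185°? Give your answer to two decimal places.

9.49°

Two edge vectors: BH-7→BH-8 = (-415, 969, -19.9), BH-7→BH-9 = (791, -104, -211.1).
Normal n = (BH-7→BH-8) × (BH-7→BH-9) = (-206625.5, -103347.4, -723319).
So ∂z/∂easting = −n_x/n_z = −0.28566 and ∂z/∂northing = −n_y/n_z = −0.14288.
Unit vector along 185° is (sin 185°, cos 185°) = (-0.0872, -0.9962).
Slope in that direction = a·(-0.0872) + b·(-0.9962) = 0.16723.
Apparent dip = arctan|0.16723| = 9.49° (true dip is 17.7°, so apparent ≤ true as expected).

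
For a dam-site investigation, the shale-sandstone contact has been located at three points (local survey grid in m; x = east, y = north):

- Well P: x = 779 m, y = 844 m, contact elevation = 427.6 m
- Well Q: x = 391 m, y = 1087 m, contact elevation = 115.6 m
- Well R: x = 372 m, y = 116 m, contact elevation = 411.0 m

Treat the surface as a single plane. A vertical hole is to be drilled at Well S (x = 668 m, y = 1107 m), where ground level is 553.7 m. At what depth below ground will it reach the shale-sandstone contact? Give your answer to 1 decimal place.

276.5 m

Two edge vectors: Well P→Well Q = (-388, 243, -312), Well P→Well R = (-407, -728, -16.6).
Normal n = (Well P→Well Q) × (Well P→Well R) = (-231169.8, 120543.2, 381365).
So ∂z/∂x = −n_x/n_z = 0.606164 and ∂z/∂y = −n_y/n_z = −0.316084.
Intercept c from Well P: 427.6 − 472.20 + 266.77 = 222.17.
At (668, 1107): z_contact = 404.92 − 349.90 + 222.17 = 277.19 m.
Depth below ground = 553.7 − 277.19 = 276.5 m.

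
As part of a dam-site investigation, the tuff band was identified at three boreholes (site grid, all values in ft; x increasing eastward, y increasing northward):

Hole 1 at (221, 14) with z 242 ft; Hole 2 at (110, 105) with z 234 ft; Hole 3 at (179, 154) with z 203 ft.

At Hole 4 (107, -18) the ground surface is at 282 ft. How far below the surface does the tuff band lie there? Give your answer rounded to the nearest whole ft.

5 ft

Let the plane be z = a·x + b·y + c.
Hole 2−Hole 1: −111a + 91b = −8;  Hole 3−Hole 1: −42a + 140b = −39.
Solving gives a = −0.20729, b = −0.34076.
Then c = 242 − a·221 − b·14 = 292.58.
At (107, -18): z_contact = −22.2 + 6.1 + 292.58 = 276.5 ft.
Depth below ground = 282 − 276.5 = 5 ft.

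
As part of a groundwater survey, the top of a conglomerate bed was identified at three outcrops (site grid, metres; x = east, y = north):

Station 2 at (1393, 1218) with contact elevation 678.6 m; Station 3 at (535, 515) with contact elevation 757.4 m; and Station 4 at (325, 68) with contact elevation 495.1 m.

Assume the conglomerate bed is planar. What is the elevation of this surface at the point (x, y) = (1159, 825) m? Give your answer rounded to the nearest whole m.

494 m

Let the plane be z = a·x + b·y + c.
Station 3−Station 2: −858a − 703b = 78.8;  Station 4−Station 2: −1068a − 1150b = −183.5.
Solving gives a = −0.93101, b = 1.02419.
Then c = 678.6 − a·1393 − b·1218 = 728.03.
At (1159, 825): z = −1079.0 + 845.0 + 728.03 = 494.0 m.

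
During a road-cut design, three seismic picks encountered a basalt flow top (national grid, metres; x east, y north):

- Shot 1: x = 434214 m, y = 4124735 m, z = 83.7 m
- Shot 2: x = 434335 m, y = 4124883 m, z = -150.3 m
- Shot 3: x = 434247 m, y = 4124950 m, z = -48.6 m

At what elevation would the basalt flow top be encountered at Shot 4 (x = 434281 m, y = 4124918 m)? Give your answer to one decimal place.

-85.5 m

Two edge vectors: Shot 1→Shot 2 = (121, 148, -234), Shot 1→Shot 3 = (33, 215, -132.3).
Normal n = (Shot 1→Shot 2) × (Shot 1→Shot 3) = (30729.6, 8286.3, 21131).
So ∂z/∂x = −n_x/n_z = −1.454242582 and ∂z/∂y = −n_y/n_z = −0.392139511.
Intercept c from Shot 1: 83.7 + 631452.49 + 1617471.56 = 2249007.75.
At (434281, 4124918): z = −631549.9 − 1617543.3 + 2249007.75 = -85.5 m.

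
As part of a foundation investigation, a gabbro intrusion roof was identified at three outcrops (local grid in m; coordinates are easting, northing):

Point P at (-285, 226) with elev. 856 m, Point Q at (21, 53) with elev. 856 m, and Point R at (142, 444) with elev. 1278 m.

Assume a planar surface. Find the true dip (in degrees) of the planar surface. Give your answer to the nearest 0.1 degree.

46.5°

Two edge vectors: Point P→Point Q = (306, -173, 0), Point P→Point R = (427, 218, 422).
Normal n = (Point P→Point Q) × (Point P→Point R) = (-73006, -129132, 140579).
So ∂z/∂easting = −n_x/n_z = 0.51932 and ∂z/∂northing = −n_y/n_z = 0.91857.
Gradient magnitude |∇z| = √(a² + b²) = √(0.26970 + 0.84378) = 1.05521.
True dip = arctan(1.05521) = 46.5°, dipping toward SSW (azimuth ≈ 209°).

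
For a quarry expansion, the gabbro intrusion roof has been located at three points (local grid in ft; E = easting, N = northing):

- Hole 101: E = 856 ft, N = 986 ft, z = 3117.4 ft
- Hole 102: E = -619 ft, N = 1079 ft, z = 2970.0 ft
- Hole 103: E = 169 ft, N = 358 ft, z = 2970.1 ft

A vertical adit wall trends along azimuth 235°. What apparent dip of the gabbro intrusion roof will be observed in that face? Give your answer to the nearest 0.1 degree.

8.8°

Two edge vectors: Hole 101→Hole 102 = (-1475, 93, -147.4), Hole 101→Hole 103 = (-687, -628, -147.3).
Normal n = (Hole 101→Hole 102) × (Hole 101→Hole 103) = (-106266.1, -116003.7, 990191).
So ∂z/∂E = −n_x/n_z = 0.10732 and ∂z/∂N = −n_y/n_z = 0.11715.
Unit vector along 235° is (sin 235°, cos 235°) = (-0.8192, -0.5736).
Slope in that direction = a·(-0.8192) + b·(-0.5736) = −0.15511.
Apparent dip = arctan|0.15511| = 8.8° (true dip is 9.0°, so apparent ≤ true as expected).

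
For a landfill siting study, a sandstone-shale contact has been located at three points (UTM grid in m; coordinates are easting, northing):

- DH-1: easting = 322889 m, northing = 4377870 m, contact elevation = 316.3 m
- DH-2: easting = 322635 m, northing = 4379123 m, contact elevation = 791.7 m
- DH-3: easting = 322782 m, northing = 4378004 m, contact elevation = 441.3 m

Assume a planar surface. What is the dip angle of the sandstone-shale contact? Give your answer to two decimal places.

Two edge vectors: DH-1→DH-2 = (-254, 1253, 475.4), DH-1→DH-3 = (-107, 134, 125).
Normal n = (DH-1→DH-2) × (DH-1→DH-3) = (92921.4, -19117.8, 100035).
So ∂z/∂easting = −n_x/n_z = −0.92889 and ∂z/∂northing = −n_y/n_z = 0.19111.
Gradient magnitude |∇z| = √(a² + b²) = √(0.86283 + 0.03652) = 0.94834.
True dip = arctan(0.94834) = 43.48°, dipping toward ESE (azimuth ≈ 102°).

43.48°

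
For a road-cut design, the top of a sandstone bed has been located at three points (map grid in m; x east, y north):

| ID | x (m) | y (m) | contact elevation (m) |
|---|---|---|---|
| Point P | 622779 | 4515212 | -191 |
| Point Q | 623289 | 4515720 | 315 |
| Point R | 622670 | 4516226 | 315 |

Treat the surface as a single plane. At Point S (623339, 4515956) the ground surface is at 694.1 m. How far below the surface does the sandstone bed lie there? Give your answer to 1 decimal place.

Two edge vectors: Point P→Point Q = (510, 508, 506), Point P→Point R = (-109, 1014, 506).
Normal n = (Point P→Point Q) × (Point P→Point R) = (-256036, -313214, 572512).
So ∂z/∂x = −n_x/n_z = 0.447215080 and ∂z/∂y = −n_y/n_z = 0.547087223.
Intercept c from Point P: -191 − 278516.16 − 2470214.79 = −2748921.95.
At (623339, 4515956): z_contact = 278766.60 + 2470621.83 − 2748921.95 = 466.47 m.
Depth below ground = 694.1 − 466.47 = 227.6 m.

227.6 m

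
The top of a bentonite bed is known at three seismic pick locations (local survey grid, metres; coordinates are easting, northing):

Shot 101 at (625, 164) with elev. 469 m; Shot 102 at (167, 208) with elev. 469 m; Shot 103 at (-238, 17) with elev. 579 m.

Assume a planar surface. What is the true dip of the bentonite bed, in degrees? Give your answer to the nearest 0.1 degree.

25.7°

Let the plane be z = a·easting + b·northing + c.
Shot 102−Shot 101: −458a + 44b = 0;  Shot 103−Shot 101: −863a − 147b = 110.
Solving gives a = −0.04596, b = −0.47845.
Gradient magnitude |∇z| = √(a² + b²) = √(0.00211 + 0.22892) = 0.48065.
True dip = arctan(0.48065) = 25.7°, dipping toward N (azimuth ≈ 005°).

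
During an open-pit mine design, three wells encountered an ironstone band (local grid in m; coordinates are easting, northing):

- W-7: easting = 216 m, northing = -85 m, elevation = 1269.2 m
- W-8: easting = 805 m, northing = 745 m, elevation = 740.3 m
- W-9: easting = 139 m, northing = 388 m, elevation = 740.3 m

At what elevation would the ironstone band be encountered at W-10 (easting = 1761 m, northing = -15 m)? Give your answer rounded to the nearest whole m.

Let the plane be z = a·easting + b·northing + c.
W-8−W-7: 589a + 830b = −528.9;  W-9−W-7: −77a + 473b = −528.9.
Solving gives a = 0.55128, b = −1.02844.
Then c = 1269.2 − a·216 − b·-85 = 1062.71.
At (1761, -15): z = 970.8 + 15.4 + 1062.71 = 2048.9 m.

2049 m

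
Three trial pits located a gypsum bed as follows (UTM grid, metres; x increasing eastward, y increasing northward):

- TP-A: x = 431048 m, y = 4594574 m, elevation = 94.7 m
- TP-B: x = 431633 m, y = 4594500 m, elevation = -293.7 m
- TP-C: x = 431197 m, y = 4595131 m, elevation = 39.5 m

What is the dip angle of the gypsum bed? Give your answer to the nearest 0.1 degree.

33.4°

Two edge vectors: TP-A→TP-B = (585, -74, -388.4), TP-A→TP-C = (149, 557, -55.2).
Normal n = (TP-A→TP-B) × (TP-A→TP-C) = (220423.6, -25579.6, 336871).
So ∂z/∂x = −n_x/n_z = −0.65433 and ∂z/∂y = −n_y/n_z = 0.07593.
Gradient magnitude |∇z| = √(a² + b²) = √(0.42814 + 0.00577) = 0.65872.
True dip = arctan(0.65872) = 33.4°, dipping toward E (azimuth ≈ 097°).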